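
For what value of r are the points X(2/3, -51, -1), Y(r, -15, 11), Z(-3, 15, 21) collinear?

-4/3

Direction XZ = (-11/3, 66, 22). From the y-coordinate of Y, the parameter along the line is τ = (-15 − (-51))/66 = 6/11.
Then r = 2/3 + 6/11·(-11/3) = -4/3.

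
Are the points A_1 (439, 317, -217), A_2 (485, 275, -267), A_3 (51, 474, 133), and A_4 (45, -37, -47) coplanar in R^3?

No

A normal to the plane through A_1, A_2, A_3 is n = A_1A_2 × A_1A_3 = (-6850, 3300, -9074).
The plane has equation n·P = 8008. For A_4: n·A_4 = -3872.
-3872 ≠ 8008, so A_4 is off the plane.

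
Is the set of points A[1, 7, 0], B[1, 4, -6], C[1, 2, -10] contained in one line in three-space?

AB = (0, -3, -6), AC = (0, -5, -10).
AB × AC = (0, 0, 0).
The cross product vanishes, so the three points are collinear.

Yes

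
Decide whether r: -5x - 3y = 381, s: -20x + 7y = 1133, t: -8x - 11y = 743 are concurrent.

The three lines meet at one point iff the augmented coefficient matrix [aᵢ bᵢ cᵢ] has rank < 3, i.e. its determinant vanishes.
Here the determinant is -552.
Nonzero, so no common point exists.

No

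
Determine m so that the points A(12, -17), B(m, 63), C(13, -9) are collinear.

22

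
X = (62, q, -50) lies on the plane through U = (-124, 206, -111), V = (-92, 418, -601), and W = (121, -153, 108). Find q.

-14

A normal to the plane is n = UV × UW = (-129482, -127058, -63428).
X lies in the plane iff n · UX = 0.
This gives (-127058)q + (-1778812) = 0, so q = -14.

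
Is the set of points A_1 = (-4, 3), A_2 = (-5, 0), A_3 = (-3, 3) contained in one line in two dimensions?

No

A_1A_2 = (-1, -3), A_1A_3 = (1, 0).
Twice the signed area of △A_1A_2A_3 is (-1)(0) − (-3)(1) = 3.
The area is nonzero, so the three points are not collinear.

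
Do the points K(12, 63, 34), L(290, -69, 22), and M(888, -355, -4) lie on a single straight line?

KL = (278, -132, -12), KM = (876, -418, -38).
Comparing components 3 and 1: (-12)(876) − (278)(-38) = 52 ≠ 0, so KL and KM are not parallel and the points are not collinear.

No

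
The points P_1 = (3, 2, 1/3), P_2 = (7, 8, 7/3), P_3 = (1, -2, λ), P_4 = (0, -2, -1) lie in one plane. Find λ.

-1

Normal to plane P_1P_2P_4: n = (0, -2/3, 2); plane equation n·P = -2/3.
Requiring n·P_3 = -2/3: (2)λ + (4/3) = -2/3.
So λ = -1.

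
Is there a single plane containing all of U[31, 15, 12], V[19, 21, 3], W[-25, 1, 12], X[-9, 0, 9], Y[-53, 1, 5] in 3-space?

The plane through U, V, W has normal n = UV × UW = (-126, 504, 504) and equation n·P = 9702.
Checking the remaining points: n·X = 5670, n·Y = 9702.
Since n·X = 5670 ≠ 9702, X is off the plane and the points are not all coplanar.

No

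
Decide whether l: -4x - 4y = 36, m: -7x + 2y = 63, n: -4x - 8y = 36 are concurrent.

Yes

The three lines meet at one point iff the augmented coefficient matrix [aᵢ bᵢ cᵢ] has rank < 3, i.e. its determinant vanishes.
Here the determinant is 0.
It vanishes, so the lines are concurrent at (-9, 0).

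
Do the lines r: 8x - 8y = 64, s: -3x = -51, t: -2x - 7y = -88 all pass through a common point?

No

Intersecting r and s: solving the 2×2 system gives (x, y) = (17, 9).
Substitute into t: (-2)(17) + (-7)(9) = -97.
But t requires -88 ≠ -97, so the three lines have no common point.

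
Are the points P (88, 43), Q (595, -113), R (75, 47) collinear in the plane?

PQ = (507, -156), PR = (-13, 4).
det[PQ; PR] = (507)(4) − (-156)(-13) = 0.
The determinant is zero, so the points are collinear.

Yes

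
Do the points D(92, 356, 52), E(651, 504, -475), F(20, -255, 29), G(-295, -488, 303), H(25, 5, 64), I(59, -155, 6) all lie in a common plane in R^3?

The plane through D, E, F has normal n = DE × DF = (-325401, 50801, -330893) and equation n·P = -29058172.
Checking the remaining points: n·G = -29058172, n·H = -29058172, n·I = -29058172.
All equal -29058172, so all 6 points lie in one plane.

Yes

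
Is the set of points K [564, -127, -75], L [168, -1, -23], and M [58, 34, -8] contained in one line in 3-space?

KL = (-396, 126, 52), KM = (-506, 161, 67).
Comparing components 2 and 3: (126)(67) − (52)(161) = 70 ≠ 0, so KL and KM are not parallel and the points are not collinear.

No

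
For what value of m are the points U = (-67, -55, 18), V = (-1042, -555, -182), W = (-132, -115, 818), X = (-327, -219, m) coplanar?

900

The points are coplanar iff UV · (UW × UX) = 0.
Expanding, this is linear in m: (26000)m + (-23400000) = 0.
So m = 900.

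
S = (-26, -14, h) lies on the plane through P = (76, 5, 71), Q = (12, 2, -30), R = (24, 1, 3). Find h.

Coplanarity requires PQ · (PR × PS) = 0.
PQ = (-64, -3, -101), PR = (-52, -4, -68); the triple product is linear in h with coefficient 100 and constant term -3800.
Setting it to zero: h = 38.

38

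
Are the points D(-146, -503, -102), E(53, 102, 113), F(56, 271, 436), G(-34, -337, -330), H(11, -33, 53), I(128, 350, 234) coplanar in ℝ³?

Yes

The plane through D, E, F has normal n = DE × DF = (159080, -63632, 31816) and equation n·P = 5535984.
Checking the remaining points: n·G = 5535984, n·H = 5535984, n·I = 5535984.
All equal 5535984, so all 6 points lie in one plane.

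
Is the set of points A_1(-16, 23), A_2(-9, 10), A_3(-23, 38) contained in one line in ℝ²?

No

A_1A_2 = (7, -13), A_1A_3 = (-7, 15).
det[A_1A_2; A_1A_3] = (7)(15) − (-13)(-7) = 14.
The determinant is nonzero, so they are not collinear.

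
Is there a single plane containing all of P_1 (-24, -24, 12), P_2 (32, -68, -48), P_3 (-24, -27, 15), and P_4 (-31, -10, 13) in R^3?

No

A normal to the plane through P_1, P_2, P_3 is n = P_1P_2 × P_1P_3 = (-312, -168, -168).
The plane has equation n·P = 9504. For P_4: n·P_4 = 9168.
9168 ≠ 9504, so P_4 is off the plane.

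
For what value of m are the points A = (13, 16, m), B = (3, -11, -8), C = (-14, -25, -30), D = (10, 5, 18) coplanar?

36

Coplanarity ⇔ det[AB; AC; AD] = 0.
Expanding, this is linear in m: (174)m + (-6264) = 0.
So m = 36.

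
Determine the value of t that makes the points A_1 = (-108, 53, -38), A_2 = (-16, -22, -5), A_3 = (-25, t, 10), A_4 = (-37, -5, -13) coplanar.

-10

Coplanarity ⇔ det[A_1A_2; A_1A_3; A_1A_4] = 0.
Expanding, this is linear in t: (-43)t + (-430) = 0.
So t = -10.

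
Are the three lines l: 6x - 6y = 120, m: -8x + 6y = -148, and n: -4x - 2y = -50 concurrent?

Intersecting l and m: solving the 2×2 system gives (x, y) = (14, -6).
Substitute into n: (-4)(14) + (-2)(-6) = -44.
But n requires -50 ≠ -44, so the three lines have no common point.

No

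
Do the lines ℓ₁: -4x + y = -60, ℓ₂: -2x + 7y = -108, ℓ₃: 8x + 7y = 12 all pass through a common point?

Intersecting ℓ₁ and ℓ₂: solving the 2×2 system gives (x, y) = (12, -12).
Substitute into ℓ₃: (8)(12) + (7)(-12) = 12.
This equals 12, so (12, -12) lies on all three lines and they are concurrent.

Yes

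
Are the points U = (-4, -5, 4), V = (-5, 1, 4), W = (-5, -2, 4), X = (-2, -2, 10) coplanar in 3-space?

No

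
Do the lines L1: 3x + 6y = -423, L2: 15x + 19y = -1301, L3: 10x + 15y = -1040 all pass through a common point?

Yes

Intersecting L1 and L2: solving the 2×2 system gives (x, y) = (7, -74).
Substitute into L3: (10)(7) + (15)(-74) = -1040.
This equals -1040, so (7, -74) lies on all three lines and they are concurrent.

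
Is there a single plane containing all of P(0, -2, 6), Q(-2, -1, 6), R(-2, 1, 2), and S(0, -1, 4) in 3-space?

Yes

The four points are coplanar iff the 3×3 determinant with rows PQ, PR, PS is zero.
Rows: (-2, 1, 0), (-2, 3, -4), (0, 1, -2).
Expanding along the first row: (-2)(-2) − (1)(4) + (0)(-2) = 0.
Zero determinant ⇒ coplanar.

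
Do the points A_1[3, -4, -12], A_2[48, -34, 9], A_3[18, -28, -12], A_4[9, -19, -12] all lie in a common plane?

No

A normal to the plane through A_1, A_2, A_3 is n = A_1A_2 × A_1A_3 = (504, 315, -630).
The plane has equation n·P = 7812. For A_4: n·A_4 = 6111.
6111 ≠ 7812, so A_4 is off the plane.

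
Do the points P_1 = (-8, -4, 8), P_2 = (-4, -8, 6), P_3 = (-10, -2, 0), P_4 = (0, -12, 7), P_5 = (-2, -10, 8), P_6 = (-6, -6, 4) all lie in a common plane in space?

The plane through P_1, P_2, P_3 has normal n = P_1P_2 × P_1P_3 = (36, 36, 0) and equation n·P = -432.
Checking the remaining points: n·P_4 = -432, n·P_5 = -432, n·P_6 = -432.
All equal -432, so all 6 points lie in one plane.

Yes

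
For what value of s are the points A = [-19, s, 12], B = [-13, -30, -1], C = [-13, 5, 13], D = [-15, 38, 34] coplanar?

-56

The points are coplanar iff AB · (AC × AD) = 0.
Expanding, this is linear in s: (28)s + (1568) = 0.
So s = -56.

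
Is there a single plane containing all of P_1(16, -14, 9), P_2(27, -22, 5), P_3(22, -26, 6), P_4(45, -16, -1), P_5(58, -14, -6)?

The plane through P_1, P_2, P_3 has normal n = P_1P_2 × P_1P_3 = (-24, 9, -84) and equation n·P = -1266.
Checking the remaining points: n·P_4 = -1140, n·P_5 = -1014.
Since n·P_4 = -1140 ≠ -1266, P_4 is off the plane and the points are not all coplanar.

No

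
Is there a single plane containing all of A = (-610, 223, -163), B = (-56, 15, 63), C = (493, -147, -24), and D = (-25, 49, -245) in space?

With A as base: AB = (554, -208, 226), AC = (1103, -370, 139), AD = (585, -174, -82).
AC × AD = (54526, 171761, 24528).
AB · (AC × AD) = 24444.
Since 24444 ≠ 0, the four points are not coplanar.

No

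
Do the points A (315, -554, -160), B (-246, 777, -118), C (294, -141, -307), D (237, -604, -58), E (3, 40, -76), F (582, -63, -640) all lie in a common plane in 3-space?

No

The plane through A, B, C has normal n = AB × AC = (-213003, -83349, -203742) and equation n·P = 11678121.
Checking the remaining points: n·D = 11678121, n·E = 11511423, n·F = 11678121.
Since n·E = 11511423 ≠ 11678121, E is off the plane and the points are not all coplanar.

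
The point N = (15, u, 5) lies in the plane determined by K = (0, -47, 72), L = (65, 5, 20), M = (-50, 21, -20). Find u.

10

Coplanarity requires KL · (KM × KN) = 0.
KL = (65, 52, -52), KM = (-50, 68, -92); the triple product is linear in u with coefficient 8580 and constant term -85800.
Setting it to zero: u = 10.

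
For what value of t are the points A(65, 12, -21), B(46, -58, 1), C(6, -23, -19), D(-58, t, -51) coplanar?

Coplanarity ⇔ det[AB; AC; AD] = 0.
Expanding, this is linear in t: (-1260)t + (41580) = 0.
So t = 33.

33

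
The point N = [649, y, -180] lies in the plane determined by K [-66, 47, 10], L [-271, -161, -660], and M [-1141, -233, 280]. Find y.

231

The plane through K, L, M has equation −243760x + 775600y − 166200z = 50879360.
Substituting N: (775600)y + (-128284240) = 50879360, so y = 231.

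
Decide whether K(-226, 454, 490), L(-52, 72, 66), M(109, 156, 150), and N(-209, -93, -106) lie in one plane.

The four points are coplanar iff the 3×3 determinant with rows KL, KM, KN is zero.
Rows: (174, -382, -424), (335, -298, -340), (17, -547, -596).
Expanding along the first row: (174)(-8372) − (-382)(-193880) + (-424)(-178179) = 29008.
Nonzero ⇒ not coplanar.

No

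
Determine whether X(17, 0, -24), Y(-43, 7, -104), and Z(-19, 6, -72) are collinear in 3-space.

No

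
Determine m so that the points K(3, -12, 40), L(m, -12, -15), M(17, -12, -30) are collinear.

Collinearity requires KL × KM = 0; each component is linear in m.
The y-component gives (70)m + (-980) = 0, so m = 14.
The remaining components then also vanish.

14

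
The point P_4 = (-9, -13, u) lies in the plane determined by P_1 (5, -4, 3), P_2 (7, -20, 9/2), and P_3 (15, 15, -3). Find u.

Coplanarity requires P_1P_2 · (P_1P_3 × P_1P_4) = 0.
P_1P_2 = (2, -16, 3/2), P_1P_3 = (10, 19, -6); the triple product is linear in u with coefficient 198 and constant term -1782.
Setting it to zero: u = 9.

9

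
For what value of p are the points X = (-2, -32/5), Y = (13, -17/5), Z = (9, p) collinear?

-21/5

Collinearity: (Z − X) must be parallel to (Y − X) = (15, 3).
Cross-multiplying the components: (p − (-32/5))·(15) = (11)·(3).
Solving gives p = -21/5.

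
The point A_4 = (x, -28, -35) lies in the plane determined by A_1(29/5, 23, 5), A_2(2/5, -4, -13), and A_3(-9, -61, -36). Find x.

Coplanarity requires A_1A_2 · (A_1A_3 × A_1A_4) = 0.
A_1A_2 = (-27/5, -27, -18), A_1A_3 = (-74/5, -84, -41); the triple product is linear in x with coefficient -405 and constant term -2106.
Setting it to zero: x = -26/5.

-26/5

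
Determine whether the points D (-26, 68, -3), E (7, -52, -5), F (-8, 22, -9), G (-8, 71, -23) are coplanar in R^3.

No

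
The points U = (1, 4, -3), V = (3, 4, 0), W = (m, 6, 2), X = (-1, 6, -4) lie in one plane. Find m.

The points are coplanar iff UV · (UW × UX) = 0.
Expanding, this is linear in m: (6)m + (-18) = 0.
So m = 3.

3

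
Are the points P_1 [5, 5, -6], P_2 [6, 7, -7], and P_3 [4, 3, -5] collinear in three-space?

P_1P_2 = (1, 2, -1), P_1P_3 = (-1, -2, 1).
Each component of P_1P_3 is -1 times the corresponding component of P_1P_2, so P_1P_3 = -1·P_1P_2 and the points are collinear.

Yes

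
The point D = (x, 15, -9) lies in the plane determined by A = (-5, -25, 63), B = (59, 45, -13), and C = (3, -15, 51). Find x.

3

The plane through A, B, C has equation −80x + 160y + 80z = 1440.
Substituting D: (-80)x + (1680) = 1440, so x = 3.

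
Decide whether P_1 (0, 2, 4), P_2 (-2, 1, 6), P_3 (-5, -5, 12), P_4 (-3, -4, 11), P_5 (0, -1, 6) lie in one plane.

No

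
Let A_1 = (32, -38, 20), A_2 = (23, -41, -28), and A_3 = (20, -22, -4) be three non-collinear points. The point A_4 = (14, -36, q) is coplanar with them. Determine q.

-60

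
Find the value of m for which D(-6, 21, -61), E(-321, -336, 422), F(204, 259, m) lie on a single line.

Collinearity requires DE × DF = 0; each component is linear in m.
The x-component gives (-357)m + (-136731) = 0, so m = -383.
The remaining components then also vanish.

-383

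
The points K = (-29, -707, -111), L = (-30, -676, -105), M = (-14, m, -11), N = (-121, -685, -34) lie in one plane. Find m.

Normal to plane KLN: n = (2255, -475, 2830); plane equation n·P = -43700.
Requiring n·M = -43700: (-475)m + (-62700) = -43700.
So m = -40.

-40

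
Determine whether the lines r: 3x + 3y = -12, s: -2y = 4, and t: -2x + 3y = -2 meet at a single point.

Yes

Lines aᵢx + bᵢy = cᵢ with pairwise distinct directions are concurrent exactly when det[aᵢ bᵢ cᵢ] = 0.
Here the determinant is 0.
It vanishes, so the lines are concurrent at (-2, -2).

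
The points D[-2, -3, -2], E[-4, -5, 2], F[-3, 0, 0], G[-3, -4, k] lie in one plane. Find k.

0

Normal to plane DEF: n = (-16, 0, -8); plane equation n·P = 48.
Requiring n·G = 48: (-8)k + (48) = 48.
So k = 0.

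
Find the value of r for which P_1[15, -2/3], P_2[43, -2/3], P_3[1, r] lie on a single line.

Collinearity: (P_3 − P_1) must be parallel to (P_2 − P_1) = (28, 0).
Cross-multiplying the components: (r − (-2/3))·(28) = (-14)·(0).
Solving gives r = -2/3.

-2/3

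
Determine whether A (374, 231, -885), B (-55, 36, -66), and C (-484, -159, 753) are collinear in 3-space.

Yes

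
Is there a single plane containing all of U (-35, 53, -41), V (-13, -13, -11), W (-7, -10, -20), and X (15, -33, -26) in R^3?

No

The four points are coplanar iff the 3×3 determinant with rows UV, UW, UX is zero.
Rows: (22, -66, 30), (28, -63, 21), (50, -86, 15).
Expanding along the first row: (22)(861) − (-66)(-630) + (30)(742) = -378.
Nonzero ⇒ not coplanar.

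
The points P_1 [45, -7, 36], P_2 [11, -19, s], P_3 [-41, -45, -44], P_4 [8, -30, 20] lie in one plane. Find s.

-4

Coplanarity ⇔ det[P_1P_2; P_1P_3; P_1P_4] = 0.
Expanding, this is linear in s: (572)s + (2288) = 0.
So s = -4.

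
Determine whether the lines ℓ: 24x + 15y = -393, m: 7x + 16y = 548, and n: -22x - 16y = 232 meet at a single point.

Yes

Lines aᵢx + bᵢy = cᵢ with pairwise distinct directions are concurrent exactly when det[aᵢ bᵢ cᵢ] = 0.
Here the determinant is 0.
It vanishes, so the lines are concurrent at (-52, 57).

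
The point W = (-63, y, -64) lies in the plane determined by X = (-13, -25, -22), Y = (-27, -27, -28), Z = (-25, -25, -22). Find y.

-39

Coplanarity requires XY · (XZ × XW) = 0.
XY = (-14, -2, -6), XZ = (-12, 0, 0); the triple product is linear in y with coefficient 72 and constant term 2808.
Setting it to zero: y = -39.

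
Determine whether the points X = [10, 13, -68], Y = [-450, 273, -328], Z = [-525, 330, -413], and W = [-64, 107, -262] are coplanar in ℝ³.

Yes

With X as base: XY = (-460, 260, -260), XZ = (-535, 317, -345), XW = (-74, 94, -194).
XZ × XW = (-29068, -78260, -26832).
XY · (XZ × XW) = 0.
The scalar triple product vanishes, so the four points are coplanar.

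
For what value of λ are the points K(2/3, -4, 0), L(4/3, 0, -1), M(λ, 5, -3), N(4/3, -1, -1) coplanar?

8/3

The points are coplanar iff KL · (KM × KN) = 0.
Expanding, this is linear in λ: (1)λ + (-8/3) = 0.
So λ = 8/3.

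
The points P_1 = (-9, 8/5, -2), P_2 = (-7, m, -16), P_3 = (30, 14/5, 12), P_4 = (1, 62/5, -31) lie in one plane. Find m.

Normal to plane P_1P_3P_4: n = (-186, 1271, 2046/5); plane equation n·P = 14446/5.
Requiring n·P_2 = 14446/5: (1271)m + (-26226/5) = 14446/5.
So m = 32/5.

32/5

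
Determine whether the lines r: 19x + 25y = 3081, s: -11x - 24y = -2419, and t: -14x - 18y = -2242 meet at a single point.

Lines aᵢx + bᵢy = cᵢ with pairwise distinct directions are concurrent exactly when det[aᵢ bᵢ cᵢ] = 0.
Here the determinant is -24.
Nonzero, so no common point exists.

No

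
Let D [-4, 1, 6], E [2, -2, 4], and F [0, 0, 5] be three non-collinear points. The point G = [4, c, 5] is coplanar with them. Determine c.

The plane through D, E, F has equation 1x − 2y + 6z = 30.
Substituting G: (-2)c + (34) = 30, so c = 2.

2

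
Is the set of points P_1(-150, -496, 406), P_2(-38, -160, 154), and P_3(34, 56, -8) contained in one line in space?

Yes

P_1P_2 = (112, 336, -252), P_1P_3 = (184, 552, -414).
Each component of P_1P_3 is 23/14 times the corresponding component of P_1P_2, so P_1P_3 = 23/14·P_1P_2 and the points are collinear.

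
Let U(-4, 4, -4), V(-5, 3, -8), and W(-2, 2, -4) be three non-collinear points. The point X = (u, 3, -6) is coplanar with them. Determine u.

-4

The plane through U, V, W has equation −8x − 8y + 4z = -16.
Substituting X: (-8)u + (-48) = -16, so u = -4.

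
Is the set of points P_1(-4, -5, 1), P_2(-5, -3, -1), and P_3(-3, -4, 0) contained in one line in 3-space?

P_1P_2 = (-1, 2, -2), P_1P_3 = (1, 1, -1).
P_1P_2 × P_1P_3 = (0, -3, -3).
The cross product is nonzero, so the points do not lie on one line.

No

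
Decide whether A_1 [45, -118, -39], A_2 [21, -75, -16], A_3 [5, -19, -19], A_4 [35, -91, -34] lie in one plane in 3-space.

With A_1 as base: A_1A_2 = (-24, 43, 23), A_1A_3 = (-40, 99, 20), A_1A_4 = (-10, 27, 5).
A_1A_3 × A_1A_4 = (-45, 0, -90).
A_1A_2 · (A_1A_3 × A_1A_4) = -990.
Since -990 ≠ 0, the four points are not coplanar.

No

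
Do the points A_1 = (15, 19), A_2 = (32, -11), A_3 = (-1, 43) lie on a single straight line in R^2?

No

A_1A_2 = (17, -30), A_1A_3 = (-16, 24).
Twice the signed area of △A_1A_2A_3 is (17)(24) − (-30)(-16) = -72.
The area is nonzero, so the three points are not collinear.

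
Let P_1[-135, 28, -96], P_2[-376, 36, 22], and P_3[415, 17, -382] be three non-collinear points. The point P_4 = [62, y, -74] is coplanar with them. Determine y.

Coplanarity requires P_1P_2 · (P_1P_3 × P_1P_4) = 0.
P_1P_2 = (-241, 8, 118), P_1P_3 = (550, -11, -286); the triple product is linear in y with coefficient -4026 and constant term -120780.
Setting it to zero: y = -30.

-30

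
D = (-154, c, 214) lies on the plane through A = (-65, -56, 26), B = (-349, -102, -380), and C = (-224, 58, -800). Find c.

-144

Coplanarity requires AB · (AC × AD) = 0.
AB = (-284, -46, -406), AC = (-159, 114, -826); the triple product is linear in c with coefficient -170030 and constant term -24484320.
Setting it to zero: c = -144.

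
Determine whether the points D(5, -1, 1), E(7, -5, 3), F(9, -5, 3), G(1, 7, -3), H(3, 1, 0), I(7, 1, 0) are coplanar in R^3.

Yes

The plane through D, E, F has normal n = DE × DF = (0, 4, 8) and equation n·P = 4.
Checking the remaining points: n·G = 4, n·H = 4, n·I = 4.
All equal 4, so all 6 points lie in one plane.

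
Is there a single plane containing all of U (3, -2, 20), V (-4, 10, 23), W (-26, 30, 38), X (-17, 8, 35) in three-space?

No

With U as base: UV = (-7, 12, 3), UW = (-29, 32, 18), UX = (-20, 10, 15).
UW × UX = (300, 75, 350).
UV · (UW × UX) = -150.
Since -150 ≠ 0, the four points are not coplanar.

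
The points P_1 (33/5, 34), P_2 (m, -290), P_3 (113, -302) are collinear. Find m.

The three points are collinear iff det[P_1P_2; P_1P_3] = 0.
This determinant is linear in m: (-336)m + (183456/5) = 0, so m = 546/5.

546/5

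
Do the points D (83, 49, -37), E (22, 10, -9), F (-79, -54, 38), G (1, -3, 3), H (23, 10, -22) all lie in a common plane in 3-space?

No

The plane through D, E, F has normal n = DE × DF = (-41, 39, -35) and equation n·P = -197.
Checking the remaining points: n·G = -263, n·H = 217.
Since n·G = -263 ≠ -197, G is off the plane and the points are not all coplanar.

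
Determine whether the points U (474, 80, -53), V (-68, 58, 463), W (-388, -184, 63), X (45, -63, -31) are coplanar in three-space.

Yes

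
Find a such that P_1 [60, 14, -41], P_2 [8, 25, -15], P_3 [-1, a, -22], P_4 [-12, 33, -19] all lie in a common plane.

The points are coplanar iff P_1P_2 · (P_1P_3 × P_1P_4) = 0.
Expanding, this is linear in a: (728)a + (-21840) = 0.
So a = 30.

30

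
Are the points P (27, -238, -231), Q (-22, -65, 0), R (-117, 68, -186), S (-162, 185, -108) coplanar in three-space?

With P as base: PQ = (-49, 173, 231), PR = (-144, 306, 45), PS = (-189, 423, 123).
PR × PS = (18603, 9207, -3078).
PQ · (PR × PS) = -29754.
Since -29754 ≠ 0, the four points are not coplanar.

No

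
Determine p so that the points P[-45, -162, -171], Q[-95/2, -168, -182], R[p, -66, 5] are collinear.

-5

Direction PQ = (-5/2, -6, -11). From the y-coordinate of R, the parameter along the line is τ = (-66 − (-162))/(-6) = -16.
Then p = (-45) + (-16)·(-5/2) = -5.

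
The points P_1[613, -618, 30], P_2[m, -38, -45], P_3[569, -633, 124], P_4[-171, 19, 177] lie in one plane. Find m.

33

The points are coplanar iff P_1P_2 · (P_1P_3 × P_1P_4) = 0.
Expanding, this is linear in m: (-62083)m + (2048739) = 0.
So m = 33.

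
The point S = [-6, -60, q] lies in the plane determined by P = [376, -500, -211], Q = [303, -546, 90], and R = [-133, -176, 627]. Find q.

Coplanarity requires PQ · (PR × PS) = 0.
PQ = (-73, -46, 301), PR = (-509, 324, 838); the triple product is linear in q with coefficient -47066 and constant term 1553178.
Setting it to zero: q = 33.

33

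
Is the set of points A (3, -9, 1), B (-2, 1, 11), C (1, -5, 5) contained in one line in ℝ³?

Yes

AB = (-5, 10, 10), AC = (-2, 4, 4).
Each component of AC is 2/5 times the corresponding component of AB, so AC = 2/5·AB and the points are collinear.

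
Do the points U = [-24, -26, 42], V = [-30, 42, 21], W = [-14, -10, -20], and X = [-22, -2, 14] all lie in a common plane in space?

Yes

The four points are coplanar iff the 3×3 determinant with rows UV, UW, UX is zero.
Rows: (-6, 68, -21), (10, 16, -62), (2, 24, -28).
Expanding along the first row: (-6)(1040) − (68)(-156) + (-21)(208) = 0.
Zero determinant ⇒ coplanar.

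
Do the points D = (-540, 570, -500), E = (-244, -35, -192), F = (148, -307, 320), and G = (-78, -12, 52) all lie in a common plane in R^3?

A normal to the plane through D, E, F is n = DE × DF = (-225984, -30816, 156648).
The plane has equation n·P = 26142240. For G: n·G = 26142240.
Equal, so G lies in the plane and all four are coplanar.

Yes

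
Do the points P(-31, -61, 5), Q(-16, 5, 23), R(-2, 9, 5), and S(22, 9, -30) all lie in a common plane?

With P as base: PQ = (15, 66, 18), PR = (29, 70, 0), PS = (53, 70, -35).
PR × PS = (-2450, 1015, -1680).
PQ · (PR × PS) = 0.
The scalar triple product vanishes, so the four points are coplanar.

Yes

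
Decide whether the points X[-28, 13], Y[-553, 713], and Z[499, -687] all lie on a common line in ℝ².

No

XY = (-525, 700), XZ = (527, -700).
If collinear, XZ would be a scalar multiple of XY. But (-525)·(-700) ≠ (700)·(527) (difference -1400), so they are not parallel; the points are not collinear.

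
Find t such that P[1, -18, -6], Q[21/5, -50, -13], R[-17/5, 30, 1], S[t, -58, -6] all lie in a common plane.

Normal to plane PQR: n = (112, 42/5, 64/5); plane equation n·X = -116.
Requiring n·S = -116: (112)t + (-564) = -116.
So t = 4.

4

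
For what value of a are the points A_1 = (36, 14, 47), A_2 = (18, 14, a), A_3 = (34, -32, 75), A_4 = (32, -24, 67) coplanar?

23

Normal to plane A_1A_3A_4: n = (144, -72, -108); plane equation n·P = -900.
Requiring n·A_2 = -900: (-108)a + (1584) = -900.
So a = 23.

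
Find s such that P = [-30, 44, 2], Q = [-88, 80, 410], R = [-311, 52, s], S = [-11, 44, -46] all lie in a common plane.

770

Coplanarity ⇔ det[PQ; PR; PS] = 0.
Expanding, this is linear in s: (684)s + (-526680) = 0.
So s = 770.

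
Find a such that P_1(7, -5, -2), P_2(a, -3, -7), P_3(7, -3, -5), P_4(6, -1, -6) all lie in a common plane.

Normal to plane P_1P_3P_4: n = (4, 3, 2); plane equation n·P = 9.
Requiring n·P_2 = 9: (4)a + (-23) = 9.
So a = 8.

8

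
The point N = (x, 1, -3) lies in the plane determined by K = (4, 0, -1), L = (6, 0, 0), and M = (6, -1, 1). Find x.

2

A normal to the plane is n = KL × KM = (1, -2, -2).
N lies in the plane iff n · KN = 0.
This gives (1)x + (-2) = 0, so x = 2.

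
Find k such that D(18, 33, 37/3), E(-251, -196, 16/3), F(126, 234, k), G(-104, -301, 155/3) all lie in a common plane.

-5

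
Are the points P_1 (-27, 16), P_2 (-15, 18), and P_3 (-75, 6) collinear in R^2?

No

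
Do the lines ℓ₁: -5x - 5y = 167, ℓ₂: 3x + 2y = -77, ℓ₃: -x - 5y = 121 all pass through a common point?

Intersecting ℓ₁ and ℓ₂: solving the 2×2 system gives (x, y) = (-51/5, -116/5).
Substitute into ℓ₃: (-1)(-51/5) + (-5)(-116/5) = 631/5.
But ℓ₃ requires 121 ≠ 631/5, so the three lines have no common point.

No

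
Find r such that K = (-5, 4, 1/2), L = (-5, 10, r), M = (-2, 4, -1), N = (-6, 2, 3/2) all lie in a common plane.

Normal to plane KMN: n = (-3, -3/2, -6); plane equation n·P = 6.
Requiring n·L = 6: (-6)r + (0) = 6.
So r = -1.

-1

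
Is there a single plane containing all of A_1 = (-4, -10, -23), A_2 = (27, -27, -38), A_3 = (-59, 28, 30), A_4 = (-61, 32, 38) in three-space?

The four points are coplanar iff the 3×3 determinant with rows A_1A_2, A_1A_3, A_1A_4 is zero.
Rows: (31, -17, -15), (-55, 38, 53), (-57, 42, 61).
Expanding along the first row: (31)(92) − (-17)(-334) + (-15)(-144) = -666.
Nonzero ⇒ not coplanar.

No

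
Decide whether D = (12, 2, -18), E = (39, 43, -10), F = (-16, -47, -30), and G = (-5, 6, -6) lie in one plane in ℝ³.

The four points are coplanar iff the 3×3 determinant with rows DE, DF, DG is zero.
Rows: (27, 41, 8), (-28, -49, -12), (-17, 4, 12).
Expanding along the first row: (27)(-540) − (41)(-540) + (8)(-945) = 0.
Zero determinant ⇒ coplanar.

Yes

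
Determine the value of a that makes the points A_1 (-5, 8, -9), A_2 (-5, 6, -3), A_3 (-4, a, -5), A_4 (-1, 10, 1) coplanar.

Normal to plane A_1A_2A_4: n = (-32, 24, 8); plane equation n·P = 280.
Requiring n·A_3 = 280: (24)a + (88) = 280.
So a = 8.

8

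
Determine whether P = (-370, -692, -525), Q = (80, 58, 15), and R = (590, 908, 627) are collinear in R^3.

Yes

PQ = (450, 750, 540), PR = (960, 1600, 1152).
Each component of PR is 32/15 times the corresponding component of PQ, so PR = 32/15·PQ and the points are collinear.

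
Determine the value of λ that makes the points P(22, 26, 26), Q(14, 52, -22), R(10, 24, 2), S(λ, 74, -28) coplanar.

Normal to plane PQR: n = (-720, 384, 328); plane equation n·X = 2672.
Requiring n·S = 2672: (-720)λ + (19232) = 2672.
So λ = 23.

23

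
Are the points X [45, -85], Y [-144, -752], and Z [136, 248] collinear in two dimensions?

XY = (-189, -667), XZ = (91, 333).
If collinear, XZ would be a scalar multiple of XY. But (-189)·(333) ≠ (-667)·(91) (difference -2240), so they are not parallel; the points are not collinear.

No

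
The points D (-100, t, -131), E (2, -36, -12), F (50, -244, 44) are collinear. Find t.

Direction EF = (48, -208, 56). From the x-coordinate of D, the parameter along the line is τ = (-100 − 2)/48 = -17/8.
Then t = (-36) + (-17/8)·(-208) = 406.

406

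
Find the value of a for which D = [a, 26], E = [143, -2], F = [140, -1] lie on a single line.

59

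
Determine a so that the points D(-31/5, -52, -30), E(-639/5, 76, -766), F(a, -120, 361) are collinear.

292/5

Collinearity requires DE × DF = 0; each component is linear in a.
The y-component gives (-736)a + (214912/5) = 0, so a = 292/5.
The remaining components then also vanish.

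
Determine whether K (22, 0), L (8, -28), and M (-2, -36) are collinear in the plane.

No

KL = (-14, -28), KM = (-24, -36).
Twice the signed area of △KLM is (-14)(-36) − (-28)(-24) = -168.
The area is nonzero, so the three points are not collinear.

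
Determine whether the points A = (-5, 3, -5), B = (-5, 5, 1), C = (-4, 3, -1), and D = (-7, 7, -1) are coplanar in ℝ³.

Yes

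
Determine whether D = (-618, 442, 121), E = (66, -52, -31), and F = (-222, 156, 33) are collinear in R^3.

DE = (684, -494, -152), DF = (396, -286, -88).
DE × DF = (0, 0, 0).
The cross product vanishes, so the three points are collinear.

Yes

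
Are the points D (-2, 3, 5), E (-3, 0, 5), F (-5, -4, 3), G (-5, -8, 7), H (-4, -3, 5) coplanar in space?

Yes

The plane through D, E, F has normal n = DE × DF = (6, -2, -2) and equation n·P = -28.
Checking the remaining points: n·G = -28, n·H = -28.
All equal -28, so all 5 points lie in one plane.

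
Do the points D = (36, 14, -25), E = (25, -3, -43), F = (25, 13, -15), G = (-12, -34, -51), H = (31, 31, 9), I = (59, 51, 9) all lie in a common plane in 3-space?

The plane through D, E, F has normal n = DE × DF = (-188, 308, -176) and equation n·P = 1944.
Checking the remaining points: n·G = 760, n·H = 2136, n·I = 3032.
Since n·G = 760 ≠ 1944, G is off the plane and the points are not all coplanar.

No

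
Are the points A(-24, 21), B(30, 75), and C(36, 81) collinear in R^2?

Yes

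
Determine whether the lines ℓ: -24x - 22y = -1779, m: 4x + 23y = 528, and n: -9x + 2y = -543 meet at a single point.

Intersecting ℓ and m: solving the 2×2 system gives (x, y) = (29301/464, 1389/116).
Substitute into n: (-9)(29301/464) + (2)(1389/116) = -252597/464.
But n requires -543 ≠ -252597/464, so the three lines have no common point.

No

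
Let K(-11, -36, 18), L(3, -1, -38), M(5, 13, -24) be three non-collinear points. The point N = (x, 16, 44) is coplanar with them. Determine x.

-1

A normal to the plane is n = KL × KM = (1274, -308, 126).
N lies in the plane iff n · KN = 0.
This gives (1274)x + (1274) = 0, so x = -1.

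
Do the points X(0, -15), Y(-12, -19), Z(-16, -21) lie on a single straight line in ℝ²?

No

XY = (-12, -4), XZ = (-16, -6).
det[XY; XZ] = (-12)(-6) − (-4)(-16) = 8.
The determinant is nonzero, so they are not collinear.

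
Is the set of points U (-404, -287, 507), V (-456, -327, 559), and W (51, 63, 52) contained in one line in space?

UV = (-52, -40, 52), UW = (455, 350, -455).
UV × UW = (0, 0, 0).
The cross product vanishes, so the three points are collinear.

Yes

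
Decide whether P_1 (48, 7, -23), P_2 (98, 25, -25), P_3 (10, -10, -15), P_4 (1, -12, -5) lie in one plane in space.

A normal to the plane through P_1, P_2, P_3 is n = P_1P_2 × P_1P_3 = (110, -324, -166).
The plane has equation n·P = 6830. For P_4: n·P_4 = 4828.
4828 ≠ 6830, so P_4 is off the plane.

No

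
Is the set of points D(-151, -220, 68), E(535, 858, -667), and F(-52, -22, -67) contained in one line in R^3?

DE = (686, 1078, -735), DF = (99, 198, -135).
DE × DF = (0, 19845, 29106).
The cross product is nonzero, so the points do not lie on one line.

No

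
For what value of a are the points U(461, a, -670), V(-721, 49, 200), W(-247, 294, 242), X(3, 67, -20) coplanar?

Coplanarity ⇔ det[UV; UW; UX] = 0.
Expanding, this is linear in a: (-134688)a + (-75694656) = 0.
So a = -562.

-562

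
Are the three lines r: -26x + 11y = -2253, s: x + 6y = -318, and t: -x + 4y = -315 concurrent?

No

Lines aᵢx + bᵢy = cᵢ with pairwise distinct directions are concurrent exactly when det[aᵢ bᵢ cᵢ] = 0.
Here the determinant is 501.
Nonzero, so no common point exists.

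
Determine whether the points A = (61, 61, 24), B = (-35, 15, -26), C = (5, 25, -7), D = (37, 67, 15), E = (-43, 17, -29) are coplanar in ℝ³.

Yes

The plane through A, B, C has normal n = AB × AC = (-374, -176, 880) and equation n·P = -12430.
Checking the remaining points: n·D = -12430, n·E = -12430.
All equal -12430, so all 5 points lie in one plane.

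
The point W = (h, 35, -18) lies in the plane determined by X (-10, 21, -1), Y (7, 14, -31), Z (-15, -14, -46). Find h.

22

A normal to the plane is n = XY × XZ = (-735, 915, -630).
W lies in the plane iff n · XW = 0.
This gives (-735)h + (16170) = 0, so h = 22.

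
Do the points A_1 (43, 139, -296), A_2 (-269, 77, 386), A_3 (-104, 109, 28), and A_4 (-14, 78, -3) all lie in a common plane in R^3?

Yes

A normal to the plane through A_1, A_2, A_3 is n = A_1A_2 × A_1A_3 = (372, 834, 246).
The plane has equation n·P = 59106. For A_4: n·A_4 = 59106.
Equal, so A_4 lies in the plane and all four are coplanar.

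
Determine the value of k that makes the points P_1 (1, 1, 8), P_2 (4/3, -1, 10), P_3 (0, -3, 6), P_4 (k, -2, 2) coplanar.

Normal to plane P_1P_2P_3: n = (12, -4/3, -10/3); plane equation n·P = -16.
Requiring n·P_4 = -16: (12)k + (-4) = -16.
So k = -1.

-1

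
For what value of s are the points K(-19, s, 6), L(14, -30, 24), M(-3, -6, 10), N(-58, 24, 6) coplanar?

The points are coplanar iff KL · (KM × KN) = 0.
Expanding, this is linear in s: (-702)s + (4212) = 0.
So s = 6.

6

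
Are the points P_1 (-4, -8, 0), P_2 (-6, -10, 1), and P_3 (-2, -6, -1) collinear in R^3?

P_1P_2 = (-2, -2, 1), P_1P_3 = (2, 2, -1).
Each component of P_1P_3 is -1 times the corresponding component of P_1P_2, so P_1P_3 = -1·P_1P_2 and the points are collinear.

Yes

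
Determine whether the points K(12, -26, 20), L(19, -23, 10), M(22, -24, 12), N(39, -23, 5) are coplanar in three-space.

A normal to the plane through K, L, M is n = KL × KM = (-4, -44, -16).
The plane has equation n·P = 776. For N: n·N = 776.
Equal, so N lies in the plane and all four are coplanar.

Yes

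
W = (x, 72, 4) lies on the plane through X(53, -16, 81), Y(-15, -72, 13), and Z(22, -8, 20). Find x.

54

The plane through X, Y, Z has equation 3960x − 2040y − 2280z = 57840.
Substituting W: (3960)x + (-156000) = 57840, so x = 54.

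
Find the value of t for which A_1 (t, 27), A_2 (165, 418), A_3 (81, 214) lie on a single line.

4

Collinearity: (A_1 − A_2) must be parallel to (A_3 − A_2) = (-84, -204).
Cross-multiplying the components: (t − 165)·(-204) = (-391)·(-84).
Solving gives t = 4.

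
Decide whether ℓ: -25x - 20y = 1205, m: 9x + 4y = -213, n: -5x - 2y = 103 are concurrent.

The three lines meet at one point iff the augmented coefficient matrix [aᵢ bᵢ cᵢ] has rank < 3, i.e. its determinant vanishes.
Here the determinant is 0.
It vanishes, so the lines are concurrent at (7, -69).

Yes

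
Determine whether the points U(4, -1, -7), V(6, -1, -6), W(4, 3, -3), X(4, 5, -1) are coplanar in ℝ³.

The four points are coplanar iff the 3×3 determinant with rows UV, UW, UX is zero.
Rows: (2, 0, 1), (0, 4, 4), (0, 6, 6).
Expanding along the first row: (2)(0) − (0)(0) + (1)(0) = 0.
Zero determinant ⇒ coplanar.

Yes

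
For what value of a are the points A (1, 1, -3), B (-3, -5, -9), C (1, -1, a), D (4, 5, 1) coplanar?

Coplanarity ⇔ det[AB; AC; AD] = 0.
Expanding, this is linear in a: (-2)a + (-10) = 0.
So a = -5.

-5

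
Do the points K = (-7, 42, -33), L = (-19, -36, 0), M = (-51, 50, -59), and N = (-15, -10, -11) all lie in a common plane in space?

Yes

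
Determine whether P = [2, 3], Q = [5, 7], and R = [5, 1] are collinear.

No

PQ = (3, 4), PR = (3, -2).
If collinear, PR would be a scalar multiple of PQ. But (3)·(-2) ≠ (4)·(3) (difference -18), so they are not parallel; the points are not collinear.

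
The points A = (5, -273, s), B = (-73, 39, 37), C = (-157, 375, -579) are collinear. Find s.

609

Collinearity requires AB × AC = 0; each component is linear in s.
The x-component gives (336)s + (-204624) = 0, so s = 609.
The remaining components then also vanish.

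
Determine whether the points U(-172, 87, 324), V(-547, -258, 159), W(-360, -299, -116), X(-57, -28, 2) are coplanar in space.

A normal to the plane through U, V, W is n = UV × UW = (88110, -133980, 79890).
The plane has equation n·P = -926820. For X: n·X = -1111050.
-1111050 ≠ -926820, so X is off the plane.

No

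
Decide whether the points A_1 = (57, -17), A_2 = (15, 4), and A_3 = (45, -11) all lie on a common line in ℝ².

Yes

A_1A_2 = (-42, 21), A_1A_3 = (-12, 6).
Checking proportionality: A_1A_3 = 2/7·A_1A_2, so the vectors are parallel and the points are collinear.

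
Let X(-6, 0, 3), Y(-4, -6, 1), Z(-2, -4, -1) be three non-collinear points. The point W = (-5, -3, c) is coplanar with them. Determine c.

2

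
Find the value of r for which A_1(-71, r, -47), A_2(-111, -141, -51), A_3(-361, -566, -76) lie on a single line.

-73

Direction A_2A_3 = (-250, -425, -25). From the x-coordinate of A_1, the parameter along the line is τ = (-71 − (-111))/(-250) = -4/25.
Then r = (-141) + (-4/25)·(-425) = -73.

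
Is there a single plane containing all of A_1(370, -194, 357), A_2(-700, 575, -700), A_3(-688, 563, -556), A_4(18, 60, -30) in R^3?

No

The four points are coplanar iff the 3×3 determinant with rows A_1A_2, A_1A_3, A_1A_4 is zero.
Rows: (-1070, 769, -1057), (-1058, 757, -913), (-352, 254, -387).
Expanding along the first row: (-1070)(-61057) − (769)(88070) + (-1057)(-2268) = 2436.
Nonzero ⇒ not coplanar.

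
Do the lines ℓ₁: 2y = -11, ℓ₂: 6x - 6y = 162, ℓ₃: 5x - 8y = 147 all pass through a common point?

Intersecting ℓ₁ and ℓ₂: solving the 2×2 system gives (x, y) = (43/2, -11/2).
Substitute into ℓ₃: (5)(43/2) + (-8)(-11/2) = 303/2.
But ℓ₃ requires 147 ≠ 303/2, so the three lines have no common point.

No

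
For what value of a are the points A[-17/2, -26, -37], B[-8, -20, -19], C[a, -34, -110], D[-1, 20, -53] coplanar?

Normal to plane ABD: n = (-924, 143, -22); plane equation n·P = 4950.
Requiring n·C = 4950: (-924)a + (-2442) = 4950.
So a = -8.

-8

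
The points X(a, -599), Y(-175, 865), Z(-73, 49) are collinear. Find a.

8

The three points are collinear iff det[XY; XZ] = 0.
This determinant is linear in a: (816)a + (-6528) = 0, so a = 8.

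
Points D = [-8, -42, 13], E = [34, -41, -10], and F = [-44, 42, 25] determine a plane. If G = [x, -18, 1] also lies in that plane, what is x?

10

Coplanarity requires DE · (DF × DG) = 0.
DE = (42, 1, -23), DF = (-36, 84, 12); the triple product is linear in x with coefficient 1944 and constant term -19440.
Setting it to zero: x = 10.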